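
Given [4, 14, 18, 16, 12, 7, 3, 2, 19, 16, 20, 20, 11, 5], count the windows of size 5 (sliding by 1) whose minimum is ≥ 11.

(4, 14, 18, 16, 12) → min 4
(14, 18, 16, 12, 7) → min 7
(18, 16, 12, 7, 3) → min 3
(16, 12, 7, 3, 2) → min 2
(12, 7, 3, 2, 19) → min 2
(7, 3, 2, 19, 16) → min 2
(3, 2, 19, 16, 20) → min 2
(2, 19, 16, 20, 20) → min 2
(19, 16, 20, 20, 11) → min 11  ≥ 11 ✓
(16, 20, 20, 11, 5) → min 5
1 window satisfy the condition.

1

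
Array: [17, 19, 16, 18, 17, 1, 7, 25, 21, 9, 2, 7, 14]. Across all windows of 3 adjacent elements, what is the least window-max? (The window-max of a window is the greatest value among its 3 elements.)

Window maxs for each of the 11 positions:
(17, 19, 16) → max 19
(19, 16, 18) → max 19
(16, 18, 17) → max 18
(18, 17, 1) → max 18
(17, 1, 7) → max 17
(1, 7, 25) → max 25
(7, 25, 21) → max 25
(25, 21, 9) → max 25
(21, 9, 2) → max 21
(9, 2, 7) → max 9
(2, 7, 14) → max 14
Least of these is 9.

9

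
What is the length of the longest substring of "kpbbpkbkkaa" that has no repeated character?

[k] len 1
[k, p] len 2
[k, p, b] len 3
[b] len 1
[b, p] len 2
[b, p, k] len 3
[p, k, b] len 3
[b, k] len 2
[k] len 1
[k, a] len 2
[a] len 1
Longest all-distinct length: 3.

3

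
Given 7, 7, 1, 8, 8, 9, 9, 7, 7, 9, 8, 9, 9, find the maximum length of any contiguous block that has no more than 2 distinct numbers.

Extend right; when distinct count exceeds 2, shrink from the left:
[7] 1 distinct, len 1
[7, 7] 1 distinct, len 2
[7, 7, 1] 2 distinct, len 3
[1, 8] 2 distinct, len 2
[1, 8, 8] 2 distinct, len 3
[8, 8, 9] 2 distinct, len 3
[8, 8, 9, 9] 2 distinct, len 4
[9, 9, 7] 2 distinct, len 3
[9, 9, 7, 7] 2 distinct, len 4
[9, 9, 7, 7, 9] 2 distinct, len 5
[9, 8] 2 distinct, len 2
[9, 8, 9] 2 distinct, len 3
[9, 8, 9, 9] 2 distinct, len 4
Longest length with ≤2 distinct: 5.

5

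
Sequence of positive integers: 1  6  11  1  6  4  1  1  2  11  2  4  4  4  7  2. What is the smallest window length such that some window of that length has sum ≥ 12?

2

Extend right; whenever the sum reaches 12, record the length and shrink from the left:
add 1: running sum 1 < 12
add 6: running sum 7 < 12
add 11: shortest ending here [6, 11] sum 17, len 2
add 1: shortest ending here [11, 1] sum 12, len 2
add 6: shortest ending here [11, 1, 6] sum 18, len 3
add 4: shortest ending here [11, 1, 6, 4] sum 22, len 4
add 1: shortest ending here [1, 6, 4, 1] sum 12, len 4
add 1: shortest ending here [6, 4, 1, 1] sum 12, len 4
add 2: shortest ending here [6, 4, 1, 1, 2] sum 14, len 5
add 11: shortest ending here [2, 11] sum 13, len 2
add 2: shortest ending here [11, 2] sum 13, len 2
add 4: shortest ending here [11, 2, 4] sum 17, len 3
add 4: shortest ending here [11, 2, 4, 4] sum 21, len 4
add 4: shortest ending here [4, 4, 4] sum 12, len 3
add 7: shortest ending here [4, 4, 7] sum 15, len 3
add 2: shortest ending here [4, 7, 2] sum 13, len 3
Shortest qualifying length: 2.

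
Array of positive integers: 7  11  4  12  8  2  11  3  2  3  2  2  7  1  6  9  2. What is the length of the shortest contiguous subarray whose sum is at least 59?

9

add 7: running sum 7 < 59
add 11: running sum 18 < 59
add 4: running sum 22 < 59
add 12: running sum 34 < 59
add 8: running sum 42 < 59
add 2: running sum 44 < 59
add 11: running sum 55 < 59
add 3: running sum 58 < 59
add 2: shortest ending here [7, 11, 4, 12, 8, 2, 11, 3, 2] sum 60, len 9
add 3: shortest ending here [7, 11, 4, 12, 8, 2, 11, 3, 2, 3] sum 63, len 10
add 2: shortest ending here [7, 11, 4, 12, 8, 2, 11, 3, 2, 3, 2] sum 65, len 11
add 2: shortest ending here [11, 4, 12, 8, 2, 11, 3, 2, 3, 2, 2] sum 60, len 11
add 7: shortest ending here [11, 4, 12, 8, 2, 11, 3, 2, 3, 2, 2, 7] sum 67, len 12
add 1: shortest ending here [11, 4, 12, 8, 2, 11, 3, 2, 3, 2, 2, 7, 1] sum 68, len 13
add 6: shortest ending here [12, 8, 2, 11, 3, 2, 3, 2, 2, 7, 1, 6] sum 59, len 12
add 9: shortest ending here [12, 8, 2, 11, 3, 2, 3, 2, 2, 7, 1, 6, 9] sum 68, len 13
add 2: shortest ending here [12, 8, 2, 11, 3, 2, 3, 2, 2, 7, 1, 6, 9, 2] sum 70, len 14
Shortest qualifying length: 9.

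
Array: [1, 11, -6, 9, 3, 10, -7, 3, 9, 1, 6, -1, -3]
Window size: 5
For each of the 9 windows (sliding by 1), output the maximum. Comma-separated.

Sliding a size-5 window across the 13 values:
[1, 11, -6, 9, 3] → max 11
[11, -6, 9, 3, 10] → max 11
[-6, 9, 3, 10, -7] → max 10
[9, 3, 10, -7, 3] → max 10
[3, 10, -7, 3, 9] → max 10
[10, -7, 3, 9, 1] → max 10
[-7, 3, 9, 1, 6] → max 9
[3, 9, 1, 6, -1] → max 9
[9, 1, 6, -1, -3] → max 9

11, 11, 10, 10, 10, 10, 9, 9, 9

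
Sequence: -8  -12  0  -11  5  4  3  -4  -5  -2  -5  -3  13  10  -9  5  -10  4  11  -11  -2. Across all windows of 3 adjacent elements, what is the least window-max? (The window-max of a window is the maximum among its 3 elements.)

-2

-8 -12 0 → max 0
-12 0 -11 → max 0
0 -11 5 → max 5
-11 5 4 → max 5
5 4 3 → max 5
4 3 -4 → max 4
3 -4 -5 → max 3
-4 -5 -2 → max -2
-5 -2 -5 → max -2
-2 -5 -3 → max -2
-5 -3 13 → max 13
-3 13 10 → max 13
13 10 -9 → max 13
10 -9 5 → max 10
-9 5 -10 → max 5
5 -10 4 → max 5
-10 4 11 → max 11
4 11 -11 → max 11
11 -11 -2 → max 11
Least of these is -2.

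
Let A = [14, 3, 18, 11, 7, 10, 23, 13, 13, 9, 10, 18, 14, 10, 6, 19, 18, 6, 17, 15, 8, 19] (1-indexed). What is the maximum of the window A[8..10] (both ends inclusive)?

13

Elements at indices 8..10: 13, 13, 9
max(13, 13, 9) = 13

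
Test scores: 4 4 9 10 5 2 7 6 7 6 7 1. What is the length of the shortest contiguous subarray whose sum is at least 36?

6

add 4: running sum 4 < 36
add 4: running sum 8 < 36
add 9: running sum 17 < 36
add 10: running sum 27 < 36
add 5: running sum 32 < 36
add 2: running sum 34 < 36
add 7: shortest ending here [4, 9, 10, 5, 2, 7] sum 37, len 6
add 6: shortest ending here [9, 10, 5, 2, 7, 6] sum 39, len 6
add 7: shortest ending here [10, 5, 2, 7, 6, 7] sum 37, len 6
add 6: shortest ending here [10, 5, 2, 7, 6, 7, 6] sum 43, len 7
add 7: shortest ending here [5, 2, 7, 6, 7, 6, 7] sum 40, len 7
add 1: shortest ending here [2, 7, 6, 7, 6, 7, 1] sum 36, len 7
Shortest qualifying length: 6.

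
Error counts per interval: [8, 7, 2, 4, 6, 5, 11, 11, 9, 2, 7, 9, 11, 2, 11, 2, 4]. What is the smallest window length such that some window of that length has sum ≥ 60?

Extend right; whenever the sum reaches 60, record the length and shrink from the left:
add 8: running sum 8 < 60
add 7: running sum 15 < 60
add 2: running sum 17 < 60
add 4: running sum 21 < 60
add 6: running sum 27 < 60
add 5: running sum 32 < 60
add 11: running sum 43 < 60
add 11: running sum 54 < 60
end 8: [8, 7, 2, 4, 6, 5, 11, 11, 9] sum 63, len 9
end 9: [8, 7, 2, 4, 6, 5, 11, 11, 9, 2] sum 65, len 10
end 10: [7, 2, 4, 6, 5, 11, 11, 9, 2, 7] sum 64, len 10
end 11: [6, 5, 11, 11, 9, 2, 7, 9] sum 60, len 8
end 12: [11, 11, 9, 2, 7, 9, 11] sum 60, len 7
end 13: [11, 11, 9, 2, 7, 9, 11, 2] sum 62, len 8
end 14: [11, 9, 2, 7, 9, 11, 2, 11] sum 62, len 8
end 15: [11, 9, 2, 7, 9, 11, 2, 11, 2] sum 64, len 9
end 16: [11, 9, 2, 7, 9, 11, 2, 11, 2, 4] sum 68, len 10
Shortest qualifying length: 7.

7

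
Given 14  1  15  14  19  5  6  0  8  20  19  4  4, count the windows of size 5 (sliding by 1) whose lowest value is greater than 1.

14 1 15 14 19 → min 1
1 15 14 19 5 → min 1
15 14 19 5 6 → min 5  > 1 ✓
14 19 5 6 0 → min 0
19 5 6 0 8 → min 0
5 6 0 8 20 → min 0
6 0 8 20 19 → min 0
0 8 20 19 4 → min 0
8 20 19 4 4 → min 4  > 1 ✓
2 windows satisfy the condition.

2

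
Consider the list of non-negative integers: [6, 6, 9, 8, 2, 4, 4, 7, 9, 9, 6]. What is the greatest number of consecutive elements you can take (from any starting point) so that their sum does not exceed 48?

Extend to the right; shrink from the left whenever the sum exceeds 48:
→ 6: sum 6, len 1
→ 6: sum 12, len 2
→ 9: sum 21, len 3
→ 8: sum 29, len 4
→ 2: sum 31, len 5
→ 4: sum 35, len 6
→ 4: sum 39, len 7
→ 7: sum 46, len 8
→ 9 (dropped 6, 6): sum 43, len 7
→ 9 (dropped 9): sum 43, len 7
→ 6 (dropped 8): sum 41, len 7
Longest length seen: 8.

8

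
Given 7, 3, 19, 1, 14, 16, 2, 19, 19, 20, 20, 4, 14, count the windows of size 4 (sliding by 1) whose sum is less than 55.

7 3 19 1 → sum 30  < 55 ✓
3 19 1 14 → sum 37  < 55 ✓
19 1 14 16 → sum 50  < 55 ✓
1 14 16 2 → sum 33  < 55 ✓
14 16 2 19 → sum 51  < 55 ✓
16 2 19 19 → sum 56
2 19 19 20 → sum 60
19 19 20 20 → sum 78
19 20 20 4 → sum 63
20 20 4 14 → sum 58
5 windows satisfy the condition.

5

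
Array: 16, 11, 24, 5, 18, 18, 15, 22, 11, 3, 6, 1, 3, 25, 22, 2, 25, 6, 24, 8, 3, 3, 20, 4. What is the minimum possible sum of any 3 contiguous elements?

(16, 11, 24) → sum 51
(11, 24, 5) → sum 40
(24, 5, 18) → sum 47
(5, 18, 18) → sum 41
(18, 18, 15) → sum 51
(18, 15, 22) → sum 55
(15, 22, 11) → sum 48
(22, 11, 3) → sum 36
(11, 3, 6) → sum 20
(3, 6, 1) → sum 10
(6, 1, 3) → sum 10
(1, 3, 25) → sum 29
(3, 25, 22) → sum 50
(25, 22, 2) → sum 49
(22, 2, 25) → sum 49
(2, 25, 6) → sum 33
(25, 6, 24) → sum 55
(6, 24, 8) → sum 38
(24, 8, 3) → sum 35
(8, 3, 3) → sum 14
(3, 3, 20) → sum 26
(3, 20, 4) → sum 27
Minimum of these is 10.

10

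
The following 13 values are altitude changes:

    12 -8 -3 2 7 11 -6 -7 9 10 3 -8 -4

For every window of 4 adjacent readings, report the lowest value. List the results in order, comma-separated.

-8, -8, -3, -6, -7, -7, -7, -7, -8, -8

Sliding a size-4 window across the 13 values:
(12, -8, -3, 2) → min -8
(-8, -3, 2, 7) → min -8
(-3, 2, 7, 11) → min -3
(2, 7, 11, -6) → min -6
(7, 11, -6, -7) → min -7
(11, -6, -7, 9) → min -7
(-6, -7, 9, 10) → min -7
(-7, 9, 10, 3) → min -7
(9, 10, 3, -8) → min -8
(10, 3, -8, -4) → min -8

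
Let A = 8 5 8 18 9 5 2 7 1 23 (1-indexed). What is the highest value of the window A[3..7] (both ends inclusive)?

18

Elements at indices 3..7: 8, 18, 9, 5, 2
max(8, 18, 9, 5, 2) = 18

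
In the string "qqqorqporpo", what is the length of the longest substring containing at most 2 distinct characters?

4

[q] 1 distinct, len 1
[q, q] 1 distinct, len 2
[q, q, q] 1 distinct, len 3
[q, q, q, o] 2 distinct, len 4
[o, r] 2 distinct, len 2
[r, q] 2 distinct, len 2
[q, p] 2 distinct, len 2
[p, o] 2 distinct, len 2
[o, r] 2 distinct, len 2
[r, p] 2 distinct, len 2
[p, o] 2 distinct, len 2
Longest length with ≤2 distinct: 4.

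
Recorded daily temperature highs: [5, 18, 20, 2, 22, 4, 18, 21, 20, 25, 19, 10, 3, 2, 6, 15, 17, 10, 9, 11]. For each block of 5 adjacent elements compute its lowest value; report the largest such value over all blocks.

18

(5, 18, 20, 2, 22) → min 2
(18, 20, 2, 22, 4) → min 2
(20, 2, 22, 4, 18) → min 2
(2, 22, 4, 18, 21) → min 2
(22, 4, 18, 21, 20) → min 4
(4, 18, 21, 20, 25) → min 4
(18, 21, 20, 25, 19) → min 18
(21, 20, 25, 19, 10) → min 10
(20, 25, 19, 10, 3) → min 3
(25, 19, 10, 3, 2) → min 2
(19, 10, 3, 2, 6) → min 2
(10, 3, 2, 6, 15) → min 2
(3, 2, 6, 15, 17) → min 2
(2, 6, 15, 17, 10) → min 2
(6, 15, 17, 10, 9) → min 6
(15, 17, 10, 9, 11) → min 9
Largest of these is 18.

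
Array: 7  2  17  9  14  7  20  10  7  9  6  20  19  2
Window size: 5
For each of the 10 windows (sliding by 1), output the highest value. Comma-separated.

[7, 2, 17, 9, 14] → max 17
[2, 17, 9, 14, 7] → max 17
[17, 9, 14, 7, 20] → max 20
[9, 14, 7, 20, 10] → max 20
[14, 7, 20, 10, 7] → max 20
[7, 20, 10, 7, 9] → max 20
[20, 10, 7, 9, 6] → max 20
[10, 7, 9, 6, 20] → max 20
[7, 9, 6, 20, 19] → max 20
[9, 6, 20, 19, 2] → max 20

17, 17, 20, 20, 20, 20, 20, 20, 20, 20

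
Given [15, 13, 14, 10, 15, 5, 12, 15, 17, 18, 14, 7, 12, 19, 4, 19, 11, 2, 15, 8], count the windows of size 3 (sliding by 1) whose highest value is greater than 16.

(15, 13, 14) → max 15
(13, 14, 10) → max 14
(14, 10, 15) → max 15
(10, 15, 5) → max 15
(15, 5, 12) → max 15
(5, 12, 15) → max 15
(12, 15, 17) → max 17  > 16 ✓
(15, 17, 18) → max 18  > 16 ✓
(17, 18, 14) → max 18  > 16 ✓
(18, 14, 7) → max 18  > 16 ✓
(14, 7, 12) → max 14
(7, 12, 19) → max 19  > 16 ✓
(12, 19, 4) → max 19  > 16 ✓
(19, 4, 19) → max 19  > 16 ✓
(4, 19, 11) → max 19  > 16 ✓
(19, 11, 2) → max 19  > 16 ✓
(11, 2, 15) → max 15
(2, 15, 8) → max 15
9 windows satisfy the condition.

9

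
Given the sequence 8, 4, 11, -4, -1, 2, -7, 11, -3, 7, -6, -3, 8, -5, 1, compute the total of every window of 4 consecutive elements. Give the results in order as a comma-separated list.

19, 10, 8, -10, 5, 3, 8, 9, -5, 6, -6, 1

Sliding a size-4 window across the 15 values:
8 4 11 -4 → sum 19
4 11 -4 -1 → sum 10
11 -4 -1 2 → sum 8
-4 -1 2 -7 → sum -10
-1 2 -7 11 → sum 5
2 -7 11 -3 → sum 3
-7 11 -3 7 → sum 8
11 -3 7 -6 → sum 9
-3 7 -6 -3 → sum -5
7 -6 -3 8 → sum 6
-6 -3 8 -5 → sum -6
-3 8 -5 1 → sum 1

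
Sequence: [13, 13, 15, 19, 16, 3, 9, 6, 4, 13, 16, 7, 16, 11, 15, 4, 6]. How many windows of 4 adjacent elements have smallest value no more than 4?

(13, 13, 15, 19) → min 13
(13, 15, 19, 16) → min 13
(15, 19, 16, 3) → min 3  ≤ 4 ✓
(19, 16, 3, 9) → min 3  ≤ 4 ✓
(16, 3, 9, 6) → min 3  ≤ 4 ✓
(3, 9, 6, 4) → min 3  ≤ 4 ✓
(9, 6, 4, 13) → min 4  ≤ 4 ✓
(6, 4, 13, 16) → min 4  ≤ 4 ✓
(4, 13, 16, 7) → min 4  ≤ 4 ✓
(13, 16, 7, 16) → min 7
(16, 7, 16, 11) → min 7
(7, 16, 11, 15) → min 7
(16, 11, 15, 4) → min 4  ≤ 4 ✓
(11, 15, 4, 6) → min 4  ≤ 4 ✓
9 windows satisfy the condition.

9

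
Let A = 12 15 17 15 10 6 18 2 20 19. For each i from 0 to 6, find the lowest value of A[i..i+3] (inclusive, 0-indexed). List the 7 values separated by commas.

12 15 17 15 → min 12
15 17 15 10 → min 10
17 15 10 6 → min 6
15 10 6 18 → min 6
10 6 18 2 → min 2
6 18 2 20 → min 2
18 2 20 19 → min 2

12, 10, 6, 6, 2, 2, 2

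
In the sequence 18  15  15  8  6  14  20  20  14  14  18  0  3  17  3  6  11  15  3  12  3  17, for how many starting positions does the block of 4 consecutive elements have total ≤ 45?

12

18 15 15 8 → sum 56
15 15 8 6 → sum 44  ≤ 45 ✓
15 8 6 14 → sum 43  ≤ 45 ✓
8 6 14 20 → sum 48
6 14 20 20 → sum 60
14 20 20 14 → sum 68
20 20 14 14 → sum 68
20 14 14 18 → sum 66
14 14 18 0 → sum 46
14 18 0 3 → sum 35  ≤ 45 ✓
18 0 3 17 → sum 38  ≤ 45 ✓
0 3 17 3 → sum 23  ≤ 45 ✓
3 17 3 6 → sum 29  ≤ 45 ✓
17 3 6 11 → sum 37  ≤ 45 ✓
3 6 11 15 → sum 35  ≤ 45 ✓
6 11 15 3 → sum 35  ≤ 45 ✓
11 15 3 12 → sum 41  ≤ 45 ✓
15 3 12 3 → sum 33  ≤ 45 ✓
3 12 3 17 → sum 35  ≤ 45 ✓
12 windows satisfy the condition.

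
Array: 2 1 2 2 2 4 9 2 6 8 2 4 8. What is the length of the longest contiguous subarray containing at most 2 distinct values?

[2] 1 distinct, len 1
[2, 1] 2 distinct, len 2
[2, 1, 2] 2 distinct, len 3
[2, 1, 2, 2] 2 distinct, len 4
[2, 1, 2, 2, 2] 2 distinct, len 5
[2, 2, 2, 4] 2 distinct, len 4
[4, 9] 2 distinct, len 2
[9, 2] 2 distinct, len 2
[2, 6] 2 distinct, len 2
[6, 8] 2 distinct, len 2
[8, 2] 2 distinct, len 2
[2, 4] 2 distinct, len 2
[4, 8] 2 distinct, len 2
Longest length with ≤2 distinct: 5.

5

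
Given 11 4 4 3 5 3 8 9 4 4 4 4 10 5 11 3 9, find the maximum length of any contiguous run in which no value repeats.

[11] len 1
[11, 4] len 2
[4] len 1
[4, 3] len 2
[4, 3, 5] len 3
[5, 3] len 2
[5, 3, 8] len 3
[5, 3, 8, 9] len 4
[5, 3, 8, 9, 4] len 5
[4] len 1
[4] len 1
[4] len 1
[4, 10] len 2
[4, 10, 5] len 3
[4, 10, 5, 11] len 4
[4, 10, 5, 11, 3] len 5
[4, 10, 5, 11, 3, 9] len 6
Longest all-distinct length: 6.

6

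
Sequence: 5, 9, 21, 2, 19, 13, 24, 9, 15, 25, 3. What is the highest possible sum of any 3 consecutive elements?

5 9 21 → sum 35
9 21 2 → sum 32
21 2 19 → sum 42
2 19 13 → sum 34
19 13 24 → sum 56
13 24 9 → sum 46
24 9 15 → sum 48
9 15 25 → sum 49
15 25 3 → sum 43
Highest of these is 56.

56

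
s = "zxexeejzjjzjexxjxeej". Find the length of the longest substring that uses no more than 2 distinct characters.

6

add z: window [z] (1 distinct), len 1
add x: window [z, x] (2 distinct), len 2
add e: window [x, e] (2 distinct), len 2
add x: window [x, e, x] (2 distinct), len 3
add e: window [x, e, x, e] (2 distinct), len 4
add e: window [x, e, x, e, e] (2 distinct), len 5
add j: window [e, e, j] (2 distinct), len 3
add z: window [j, z] (2 distinct), len 2
add j: window [j, z, j] (2 distinct), len 3
add j: window [j, z, j, j] (2 distinct), len 4
add z: window [j, z, j, j, z] (2 distinct), len 5
add j: window [j, z, j, j, z, j] (2 distinct), len 6
add e: window [j, e] (2 distinct), len 2
add x: window [e, x] (2 distinct), len 2
add x: window [e, x, x] (2 distinct), len 3
add j: window [x, x, j] (2 distinct), len 3
add x: window [x, x, j, x] (2 distinct), len 4
add e: window [x, e] (2 distinct), len 2
add e: window [x, e, e] (2 distinct), len 3
add j: window [e, e, j] (2 distinct), len 3
Longest length with ≤2 distinct: 6.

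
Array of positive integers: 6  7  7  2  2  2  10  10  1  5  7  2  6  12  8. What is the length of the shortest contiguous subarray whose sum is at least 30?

5

add 6: running sum 6 < 30
add 7: running sum 13 < 30
add 7: running sum 20 < 30
add 2: running sum 22 < 30
add 2: running sum 24 < 30
add 2: running sum 26 < 30
add 10: shortest ending here [7, 7, 2, 2, 2, 10] sum 30, len 6
add 10: shortest ending here [7, 2, 2, 2, 10, 10] sum 33, len 6
add 1: shortest ending here [7, 2, 2, 2, 10, 10, 1] sum 34, len 7
add 5: shortest ending here [2, 2, 10, 10, 1, 5] sum 30, len 6
add 7: shortest ending here [10, 10, 1, 5, 7] sum 33, len 5
add 2: shortest ending here [10, 10, 1, 5, 7, 2] sum 35, len 6
add 6: shortest ending here [10, 1, 5, 7, 2, 6] sum 31, len 6
add 12: shortest ending here [5, 7, 2, 6, 12] sum 32, len 5
add 8: shortest ending here [7, 2, 6, 12, 8] sum 35, len 5
Shortest qualifying length: 5.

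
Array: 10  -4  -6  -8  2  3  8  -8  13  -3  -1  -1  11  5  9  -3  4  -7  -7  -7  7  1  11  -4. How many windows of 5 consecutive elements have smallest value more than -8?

[10, -4, -6, -8, 2] → min -8
[-4, -6, -8, 2, 3] → min -8
[-6, -8, 2, 3, 8] → min -8
[-8, 2, 3, 8, -8] → min -8
[2, 3, 8, -8, 13] → min -8
[3, 8, -8, 13, -3] → min -8
[8, -8, 13, -3, -1] → min -8
[-8, 13, -3, -1, -1] → min -8
[13, -3, -1, -1, 11] → min -3  > -8 ✓
[-3, -1, -1, 11, 5] → min -3  > -8 ✓
[-1, -1, 11, 5, 9] → min -1  > -8 ✓
[-1, 11, 5, 9, -3] → min -3  > -8 ✓
[11, 5, 9, -3, 4] → min -3  > -8 ✓
[5, 9, -3, 4, -7] → min -7  > -8 ✓
[9, -3, 4, -7, -7] → min -7  > -8 ✓
[-3, 4, -7, -7, -7] → min -7  > -8 ✓
[4, -7, -7, -7, 7] → min -7  > -8 ✓
[-7, -7, -7, 7, 1] → min -7  > -8 ✓
[-7, -7, 7, 1, 11] → min -7  > -8 ✓
[-7, 7, 1, 11, -4] → min -7  > -8 ✓
12 windows satisfy the condition.

12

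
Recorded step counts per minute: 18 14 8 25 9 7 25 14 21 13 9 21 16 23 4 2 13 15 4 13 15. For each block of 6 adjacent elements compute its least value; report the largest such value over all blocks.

Window mins for each of the 16 positions:
(18, 14, 8, 25, 9, 7) → min 7
(14, 8, 25, 9, 7, 25) → min 7
(8, 25, 9, 7, 25, 14) → min 7
(25, 9, 7, 25, 14, 21) → min 7
(9, 7, 25, 14, 21, 13) → min 7
(7, 25, 14, 21, 13, 9) → min 7
(25, 14, 21, 13, 9, 21) → min 9
(14, 21, 13, 9, 21, 16) → min 9
(21, 13, 9, 21, 16, 23) → min 9
(13, 9, 21, 16, 23, 4) → min 4
(9, 21, 16, 23, 4, 2) → min 2
(21, 16, 23, 4, 2, 13) → min 2
(16, 23, 4, 2, 13, 15) → min 2
(23, 4, 2, 13, 15, 4) → min 2
(4, 2, 13, 15, 4, 13) → min 2
(2, 13, 15, 4, 13, 15) → min 2
Largest of these is 9.

9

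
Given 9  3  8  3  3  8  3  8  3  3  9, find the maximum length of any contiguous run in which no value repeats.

3

add 9: [9] len 1
add 3: [9, 3] len 2
add 8: [9, 3, 8] len 3
add 3 (repeat 3, move left end past it): [8, 3] len 2
add 3 (repeat 3, move left end past it): [3] len 1
add 8: [3, 8] len 2
add 3 (repeat 3, move left end past it): [8, 3] len 2
add 8 (repeat 8, move left end past it): [3, 8] len 2
add 3 (repeat 3, move left end past it): [8, 3] len 2
add 3 (repeat 3, move left end past it): [3] len 1
add 9: [3, 9] len 2
Longest all-distinct length: 3.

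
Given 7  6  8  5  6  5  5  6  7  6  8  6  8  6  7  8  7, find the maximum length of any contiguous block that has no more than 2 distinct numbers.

5

[7] 1 distinct, len 1
[7, 6] 2 distinct, len 2
[6, 8] 2 distinct, len 2
[8, 5] 2 distinct, len 2
[5, 6] 2 distinct, len 2
[5, 6, 5] 2 distinct, len 3
[5, 6, 5, 5] 2 distinct, len 4
[5, 6, 5, 5, 6] 2 distinct, len 5
[6, 7] 2 distinct, len 2
[6, 7, 6] 2 distinct, len 3
[6, 8] 2 distinct, len 2
[6, 8, 6] 2 distinct, len 3
[6, 8, 6, 8] 2 distinct, len 4
[6, 8, 6, 8, 6] 2 distinct, len 5
[6, 7] 2 distinct, len 2
[7, 8] 2 distinct, len 2
[7, 8, 7] 2 distinct, len 3
Longest length with ≤2 distinct: 5.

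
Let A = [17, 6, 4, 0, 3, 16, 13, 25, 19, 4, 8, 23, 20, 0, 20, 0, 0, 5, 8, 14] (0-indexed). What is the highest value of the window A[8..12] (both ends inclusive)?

23

Elements at indices 8..12: 19, 4, 8, 23, 20
max(19, 4, 8, 23, 20) = 23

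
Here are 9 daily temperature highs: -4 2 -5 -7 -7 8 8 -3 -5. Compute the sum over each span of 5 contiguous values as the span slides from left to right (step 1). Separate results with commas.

-21, -9, -3, -1, 1

-4 2 -5 -7 -7 → sum -21
2 -5 -7 -7 8 → sum -9
-5 -7 -7 8 8 → sum -3
-7 -7 8 8 -3 → sum -1
-7 8 8 -3 -5 → sum 1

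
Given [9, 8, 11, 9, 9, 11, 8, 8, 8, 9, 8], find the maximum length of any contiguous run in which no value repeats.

3

[9] len 1
[9, 8] len 2
[9, 8, 11] len 3
[8, 11, 9] len 3
[9] len 1
[9, 11] len 2
[9, 11, 8] len 3
[8] len 1
[8] len 1
[8, 9] len 2
[9, 8] len 2
Longest all-distinct length: 3.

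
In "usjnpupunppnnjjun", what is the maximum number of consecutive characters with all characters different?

5

[u] len 1
[u, s] len 2
[u, s, j] len 3
[u, s, j, n] len 4
[u, s, j, n, p] len 5
[s, j, n, p, u] len 5
[u, p] len 2
[p, u] len 2
[p, u, n] len 3
[u, n, p] len 3
[p] len 1
[p, n] len 2
[n] len 1
[n, j] len 2
[j] len 1
[j, u] len 2
[j, u, n] len 3
Longest all-distinct length: 5.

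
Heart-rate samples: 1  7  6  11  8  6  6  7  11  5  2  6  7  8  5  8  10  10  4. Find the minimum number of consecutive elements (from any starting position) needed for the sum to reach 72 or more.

10

add 1: running sum 1 < 72
add 7: running sum 8 < 72
add 6: running sum 14 < 72
add 11: running sum 25 < 72
add 8: running sum 33 < 72
add 6: running sum 39 < 72
add 6: running sum 45 < 72
add 7: running sum 52 < 72
add 11: running sum 63 < 72
add 5: running sum 68 < 72
add 2: running sum 70 < 72
add 6: shortest ending here [7, 6, 11, 8, 6, 6, 7, 11, 5, 2, 6] sum 75, len 11
add 7: shortest ending here [6, 11, 8, 6, 6, 7, 11, 5, 2, 6, 7] sum 75, len 11
add 8: shortest ending here [11, 8, 6, 6, 7, 11, 5, 2, 6, 7, 8] sum 77, len 11
add 5: shortest ending here [11, 8, 6, 6, 7, 11, 5, 2, 6, 7, 8, 5] sum 82, len 12
add 8: shortest ending here [8, 6, 6, 7, 11, 5, 2, 6, 7, 8, 5, 8] sum 79, len 12
add 10: shortest ending here [6, 7, 11, 5, 2, 6, 7, 8, 5, 8, 10] sum 75, len 11
add 10: shortest ending here [11, 5, 2, 6, 7, 8, 5, 8, 10, 10] sum 72, len 10
add 4: shortest ending here [11, 5, 2, 6, 7, 8, 5, 8, 10, 10, 4] sum 76, len 11
Shortest qualifying length: 10.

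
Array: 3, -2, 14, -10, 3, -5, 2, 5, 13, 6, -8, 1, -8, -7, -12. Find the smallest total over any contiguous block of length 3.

Each size-3 window and its sum:
(3, -2, 14) → sum 15
(-2, 14, -10) → sum 2
(14, -10, 3) → sum 7
(-10, 3, -5) → sum -12
(3, -5, 2) → sum 0
(-5, 2, 5) → sum 2
(2, 5, 13) → sum 20
(5, 13, 6) → sum 24
(13, 6, -8) → sum 11
(6, -8, 1) → sum -1
(-8, 1, -8) → sum -15
(1, -8, -7) → sum -14
(-8, -7, -12) → sum -27
Smallest of these is -27.

-27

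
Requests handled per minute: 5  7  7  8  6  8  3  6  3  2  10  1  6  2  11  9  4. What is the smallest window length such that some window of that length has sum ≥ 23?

add 5: running sum 5 < 23
add 7: running sum 12 < 23
add 7: running sum 19 < 23
add 8: shortest ending here [5, 7, 7, 8] sum 27, len 4
add 6: shortest ending here [7, 7, 8, 6] sum 28, len 4
add 8: shortest ending here [7, 8, 6, 8] sum 29, len 4
add 3: shortest ending here [8, 6, 8, 3] sum 25, len 4
add 6: shortest ending here [6, 8, 3, 6] sum 23, len 4
add 3: shortest ending here [6, 8, 3, 6, 3] sum 26, len 5
add 2: shortest ending here [6, 8, 3, 6, 3, 2] sum 28, len 6
add 10: shortest ending here [3, 6, 3, 2, 10] sum 24, len 5
add 1: shortest ending here [3, 6, 3, 2, 10, 1] sum 25, len 6
add 6: shortest ending here [6, 3, 2, 10, 1, 6] sum 28, len 6
add 2: shortest ending here [3, 2, 10, 1, 6, 2] sum 24, len 6
add 11: shortest ending here [10, 1, 6, 2, 11] sum 30, len 5
add 9: shortest ending here [6, 2, 11, 9] sum 28, len 4
add 4: shortest ending here [11, 9, 4] sum 24, len 3
Shortest qualifying length: 3.

3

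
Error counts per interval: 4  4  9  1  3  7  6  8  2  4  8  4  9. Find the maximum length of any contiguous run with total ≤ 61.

12

Extend to the right; shrink from the left whenever the sum exceeds 61:
[4] sum 4 len 1
[4, 4] sum 8 len 2
[4, 4, 9] sum 17 len 3
[4, 4, 9, 1] sum 18 len 4
[4, 4, 9, 1, 3] sum 21 len 5
[4, 4, 9, 1, 3, 7] sum 28 len 6
[4, 4, 9, 1, 3, 7, 6] sum 34 len 7
[4, 4, 9, 1, 3, 7, 6, 8] sum 42 len 8
[4, 4, 9, 1, 3, 7, 6, 8, 2] sum 44 len 9
[4, 4, 9, 1, 3, 7, 6, 8, 2, 4] sum 48 len 10
[4, 4, 9, 1, 3, 7, 6, 8, 2, 4, 8] sum 56 len 11
[4, 4, 9, 1, 3, 7, 6, 8, 2, 4, 8, 4] sum 60 len 12
[9, 1, 3, 7, 6, 8, 2, 4, 8, 4, 9] sum 61 len 11
Longest length seen: 12.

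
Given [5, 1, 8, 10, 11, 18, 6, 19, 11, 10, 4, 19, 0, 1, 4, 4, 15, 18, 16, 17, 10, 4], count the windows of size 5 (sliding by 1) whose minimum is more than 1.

10

5 1 8 10 11 → min 1
1 8 10 11 18 → min 1
8 10 11 18 6 → min 6  > 1 ✓
10 11 18 6 19 → min 6  > 1 ✓
11 18 6 19 11 → min 6  > 1 ✓
18 6 19 11 10 → min 6  > 1 ✓
6 19 11 10 4 → min 4  > 1 ✓
19 11 10 4 19 → min 4  > 1 ✓
11 10 4 19 0 → min 0
10 4 19 0 1 → min 0
4 19 0 1 4 → min 0
19 0 1 4 4 → min 0
0 1 4 4 15 → min 0
1 4 4 15 18 → min 1
4 4 15 18 16 → min 4  > 1 ✓
4 15 18 16 17 → min 4  > 1 ✓
15 18 16 17 10 → min 10  > 1 ✓
18 16 17 10 4 → min 4  > 1 ✓
10 windows satisfy the condition.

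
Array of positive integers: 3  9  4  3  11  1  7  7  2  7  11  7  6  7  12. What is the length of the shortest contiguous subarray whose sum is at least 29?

4

add 3: running sum 3 < 29
add 9: running sum 12 < 29
add 4: running sum 16 < 29
add 3: running sum 19 < 29
add 11: shortest ending here [3, 9, 4, 3, 11] sum 30, len 5
add 1: shortest ending here [3, 9, 4, 3, 11, 1] sum 31, len 6
add 7: shortest ending here [9, 4, 3, 11, 1, 7] sum 35, len 6
add 7: shortest ending here [3, 11, 1, 7, 7] sum 29, len 5
add 2: shortest ending here [3, 11, 1, 7, 7, 2] sum 31, len 6
add 7: shortest ending here [11, 1, 7, 7, 2, 7] sum 35, len 6
add 11: shortest ending here [7, 7, 2, 7, 11] sum 34, len 5
add 7: shortest ending here [7, 2, 7, 11, 7] sum 34, len 5
add 6: shortest ending here [7, 11, 7, 6] sum 31, len 4
add 7: shortest ending here [11, 7, 6, 7] sum 31, len 4
add 12: shortest ending here [7, 6, 7, 12] sum 32, len 4
Shortest qualifying length: 4.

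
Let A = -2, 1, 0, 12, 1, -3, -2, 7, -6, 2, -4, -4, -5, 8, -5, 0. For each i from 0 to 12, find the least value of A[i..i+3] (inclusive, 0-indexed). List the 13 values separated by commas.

-2, 0, -3, -3, -3, -6, -6, -6, -6, -5, -5, -5, -5

[-2, 1, 0, 12] → min -2
[1, 0, 12, 1] → min 0
[0, 12, 1, -3] → min -3
[12, 1, -3, -2] → min -3
[1, -3, -2, 7] → min -3
[-3, -2, 7, -6] → min -6
[-2, 7, -6, 2] → min -6
[7, -6, 2, -4] → min -6
[-6, 2, -4, -4] → min -6
[2, -4, -4, -5] → min -5
[-4, -4, -5, 8] → min -5
[-4, -5, 8, -5] → min -5
[-5, 8, -5, 0] → min -5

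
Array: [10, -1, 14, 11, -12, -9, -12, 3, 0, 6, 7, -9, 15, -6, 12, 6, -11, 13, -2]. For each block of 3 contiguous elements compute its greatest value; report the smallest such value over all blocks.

Window maxs for each of the 17 positions:
[10, -1, 14] → max 14
[-1, 14, 11] → max 14
[14, 11, -12] → max 14
[11, -12, -9] → max 11
[-12, -9, -12] → max -9
[-9, -12, 3] → max 3
[-12, 3, 0] → max 3
[3, 0, 6] → max 6
[0, 6, 7] → max 7
[6, 7, -9] → max 7
[7, -9, 15] → max 15
[-9, 15, -6] → max 15
[15, -6, 12] → max 15
[-6, 12, 6] → max 12
[12, 6, -11] → max 12
[6, -11, 13] → max 13
[-11, 13, -2] → max 13
Smallest of these is -9.

-9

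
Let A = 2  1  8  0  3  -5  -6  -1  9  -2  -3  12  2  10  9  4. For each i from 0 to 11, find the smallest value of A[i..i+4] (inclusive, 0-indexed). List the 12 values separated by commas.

0, -5, -6, -6, -6, -6, -6, -3, -3, -3, -3, 2

Sliding a size-5 window across the 16 values:
[2, 1, 8, 0, 3] → min 0
[1, 8, 0, 3, -5] → min -5
[8, 0, 3, -5, -6] → min -6
[0, 3, -5, -6, -1] → min -6
[3, -5, -6, -1, 9] → min -6
[-5, -6, -1, 9, -2] → min -6
[-6, -1, 9, -2, -3] → min -6
[-1, 9, -2, -3, 12] → min -3
[9, -2, -3, 12, 2] → min -3
[-2, -3, 12, 2, 10] → min -3
[-3, 12, 2, 10, 9] → min -3
[12, 2, 10, 9, 4] → min 2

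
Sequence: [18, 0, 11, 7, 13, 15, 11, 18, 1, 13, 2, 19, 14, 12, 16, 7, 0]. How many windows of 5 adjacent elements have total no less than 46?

12

18 0 11 7 13 → sum 49  ≥ 46 ✓
0 11 7 13 15 → sum 46  ≥ 46 ✓
11 7 13 15 11 → sum 57  ≥ 46 ✓
7 13 15 11 18 → sum 64  ≥ 46 ✓
13 15 11 18 1 → sum 58  ≥ 46 ✓
15 11 18 1 13 → sum 58  ≥ 46 ✓
11 18 1 13 2 → sum 45
18 1 13 2 19 → sum 53  ≥ 46 ✓
1 13 2 19 14 → sum 49  ≥ 46 ✓
13 2 19 14 12 → sum 60  ≥ 46 ✓
2 19 14 12 16 → sum 63  ≥ 46 ✓
19 14 12 16 7 → sum 68  ≥ 46 ✓
14 12 16 7 0 → sum 49  ≥ 46 ✓
12 windows satisfy the condition.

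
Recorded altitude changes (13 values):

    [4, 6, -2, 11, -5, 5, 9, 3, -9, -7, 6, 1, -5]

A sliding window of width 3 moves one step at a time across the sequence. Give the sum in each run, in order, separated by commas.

(4, 6, -2) → sum 8
(6, -2, 11) → sum 15
(-2, 11, -5) → sum 4
(11, -5, 5) → sum 11
(-5, 5, 9) → sum 9
(5, 9, 3) → sum 17
(9, 3, -9) → sum 3
(3, -9, -7) → sum -13
(-9, -7, 6) → sum -10
(-7, 6, 1) → sum 0
(6, 1, -5) → sum 2

8, 15, 4, 11, 9, 17, 3, -13, -10, 0, 2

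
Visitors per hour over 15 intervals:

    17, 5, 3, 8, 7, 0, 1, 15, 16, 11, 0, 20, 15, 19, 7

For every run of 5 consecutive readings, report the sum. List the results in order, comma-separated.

[17, 5, 3, 8, 7] → sum 40
[5, 3, 8, 7, 0] → sum 23
[3, 8, 7, 0, 1] → sum 19
[8, 7, 0, 1, 15] → sum 31
[7, 0, 1, 15, 16] → sum 39
[0, 1, 15, 16, 11] → sum 43
[1, 15, 16, 11, 0] → sum 43
[15, 16, 11, 0, 20] → sum 62
[16, 11, 0, 20, 15] → sum 62
[11, 0, 20, 15, 19] → sum 65
[0, 20, 15, 19, 7] → sum 61

40, 23, 19, 31, 39, 43, 43, 62, 62, 65, 61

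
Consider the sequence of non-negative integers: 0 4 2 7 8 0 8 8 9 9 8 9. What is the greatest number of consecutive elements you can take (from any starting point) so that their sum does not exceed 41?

8

Extend to the right; shrink from the left whenever the sum exceeds 41:
add 0: [0] sum 0, len 1
add 4: [0, 4] sum 4, len 2
add 2: [0, 4, 2] sum 6, len 3
add 7: [0, 4, 2, 7] sum 13, len 4
add 8: [0, 4, 2, 7, 8] sum 21, len 5
add 0: [0, 4, 2, 7, 8, 0] sum 21, len 6
add 8: [0, 4, 2, 7, 8, 0, 8] sum 29, len 7
add 8: [0, 4, 2, 7, 8, 0, 8, 8] sum 37, len 8
add 9: [7, 8, 0, 8, 8, 9] sum 40, len 6
add 9: [0, 8, 8, 9, 9] sum 34, len 5
add 8: [8, 9, 9, 8] sum 34, len 4
add 9: [9, 9, 8, 9] sum 35, len 4
Longest length seen: 8.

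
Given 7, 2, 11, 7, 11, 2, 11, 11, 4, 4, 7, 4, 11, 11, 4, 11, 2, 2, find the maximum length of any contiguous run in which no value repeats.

3

[7] len 1
[7, 2] len 2
[7, 2, 11] len 3
[2, 11, 7] len 3
[7, 11] len 2
[7, 11, 2] len 3
[2, 11] len 2
[11] len 1
[11, 4] len 2
[4] len 1
[4, 7] len 2
[7, 4] len 2
[7, 4, 11] len 3
[11] len 1
[11, 4] len 2
[4, 11] len 2
[4, 11, 2] len 3
[2] len 1
Longest all-distinct length: 3.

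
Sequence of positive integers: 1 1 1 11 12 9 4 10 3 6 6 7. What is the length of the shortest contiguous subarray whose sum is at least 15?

Extend right; whenever the sum reaches 15, record the length and shrink from the left:
add 1: running sum 1 < 15
add 1: running sum 2 < 15
add 1: running sum 3 < 15
add 11: running sum 14 < 15
add 12: shortest ending here [11, 12] sum 23, len 2
add 9: shortest ending here [12, 9] sum 21, len 2
add 4: shortest ending here [12, 9, 4] sum 25, len 3
add 10: shortest ending here [9, 4, 10] sum 23, len 3
add 3: shortest ending here [4, 10, 3] sum 17, len 3
add 6: shortest ending here [10, 3, 6] sum 19, len 3
add 6: shortest ending here [3, 6, 6] sum 15, len 3
add 7: shortest ending here [6, 6, 7] sum 19, len 3
Shortest qualifying length: 2.

2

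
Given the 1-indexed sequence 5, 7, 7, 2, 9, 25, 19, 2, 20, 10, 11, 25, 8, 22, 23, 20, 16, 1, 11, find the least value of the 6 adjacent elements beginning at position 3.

Elements at indices 3..8: 7, 2, 9, 25, 19, 2
min(7, 2, 9, 25, 19, 2) = 2

2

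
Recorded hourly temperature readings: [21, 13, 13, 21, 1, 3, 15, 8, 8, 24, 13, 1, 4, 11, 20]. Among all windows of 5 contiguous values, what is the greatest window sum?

69

21 13 13 21 1 → sum 69
13 13 21 1 3 → sum 51
13 21 1 3 15 → sum 53
21 1 3 15 8 → sum 48
1 3 15 8 8 → sum 35
3 15 8 8 24 → sum 58
15 8 8 24 13 → sum 68
8 8 24 13 1 → sum 54
8 24 13 1 4 → sum 50
24 13 1 4 11 → sum 53
13 1 4 11 20 → sum 49
Greatest of these is 69.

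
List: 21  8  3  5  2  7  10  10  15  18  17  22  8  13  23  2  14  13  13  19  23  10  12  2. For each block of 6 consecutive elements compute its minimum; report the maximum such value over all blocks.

10

[21, 8, 3, 5, 2, 7] → min 2
[8, 3, 5, 2, 7, 10] → min 2
[3, 5, 2, 7, 10, 10] → min 2
[5, 2, 7, 10, 10, 15] → min 2
[2, 7, 10, 10, 15, 18] → min 2
[7, 10, 10, 15, 18, 17] → min 7
[10, 10, 15, 18, 17, 22] → min 10
[10, 15, 18, 17, 22, 8] → min 8
[15, 18, 17, 22, 8, 13] → min 8
[18, 17, 22, 8, 13, 23] → min 8
[17, 22, 8, 13, 23, 2] → min 2
[22, 8, 13, 23, 2, 14] → min 2
[8, 13, 23, 2, 14, 13] → min 2
[13, 23, 2, 14, 13, 13] → min 2
[23, 2, 14, 13, 13, 19] → min 2
[2, 14, 13, 13, 19, 23] → min 2
[14, 13, 13, 19, 23, 10] → min 10
[13, 13, 19, 23, 10, 12] → min 10
[13, 19, 23, 10, 12, 2] → min 2
Maximum of these is 10.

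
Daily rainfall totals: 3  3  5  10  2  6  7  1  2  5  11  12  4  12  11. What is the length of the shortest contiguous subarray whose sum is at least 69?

10

add 3: running sum 3 < 69
add 3: running sum 6 < 69
add 5: running sum 11 < 69
add 10: running sum 21 < 69
add 2: running sum 23 < 69
add 6: running sum 29 < 69
add 7: running sum 36 < 69
add 1: running sum 37 < 69
add 2: running sum 39 < 69
add 5: running sum 44 < 69
add 11: running sum 55 < 69
add 12: running sum 67 < 69
end 12: [3, 3, 5, 10, 2, 6, 7, 1, 2, 5, 11, 12, 4] sum 71, len 13
end 13: [10, 2, 6, 7, 1, 2, 5, 11, 12, 4, 12] sum 72, len 11
end 14: [6, 7, 1, 2, 5, 11, 12, 4, 12, 11] sum 71, len 10
Shortest qualifying length: 10.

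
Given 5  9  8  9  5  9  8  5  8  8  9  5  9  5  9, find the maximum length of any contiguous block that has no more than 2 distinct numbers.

Extend right; when distinct count exceeds 2, shrink from the left:
add 5: window [5] (1 distinct), len 1
add 9: window [5, 9] (2 distinct), len 2
add 8: window [9, 8] (2 distinct), len 2
add 9: window [9, 8, 9] (2 distinct), len 3
add 5: window [9, 5] (2 distinct), len 2
add 9: window [9, 5, 9] (2 distinct), len 3
add 8: window [9, 8] (2 distinct), len 2
add 5: window [8, 5] (2 distinct), len 2
add 8: window [8, 5, 8] (2 distinct), len 3
add 8: window [8, 5, 8, 8] (2 distinct), len 4
add 9: window [8, 8, 9] (2 distinct), len 3
add 5: window [9, 5] (2 distinct), len 2
add 9: window [9, 5, 9] (2 distinct), len 3
add 5: window [9, 5, 9, 5] (2 distinct), len 4
add 9: window [9, 5, 9, 5, 9] (2 distinct), len 5
Longest length with ≤2 distinct: 5.

5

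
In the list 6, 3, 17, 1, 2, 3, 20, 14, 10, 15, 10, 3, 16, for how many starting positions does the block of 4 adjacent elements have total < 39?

(6, 3, 17, 1) → sum 27  < 39 ✓
(3, 17, 1, 2) → sum 23  < 39 ✓
(17, 1, 2, 3) → sum 23  < 39 ✓
(1, 2, 3, 20) → sum 26  < 39 ✓
(2, 3, 20, 14) → sum 39
(3, 20, 14, 10) → sum 47
(20, 14, 10, 15) → sum 59
(14, 10, 15, 10) → sum 49
(10, 15, 10, 3) → sum 38  < 39 ✓
(15, 10, 3, 16) → sum 44
5 windows satisfy the condition.

5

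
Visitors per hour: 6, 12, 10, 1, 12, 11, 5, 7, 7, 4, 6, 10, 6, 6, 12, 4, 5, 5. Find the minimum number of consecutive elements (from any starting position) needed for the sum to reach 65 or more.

Extend right; whenever the sum reaches 65, record the length and shrink from the left:
add 6: running sum 6 < 65
add 12: running sum 18 < 65
add 10: running sum 28 < 65
add 1: running sum 29 < 65
add 12: running sum 41 < 65
add 11: running sum 52 < 65
add 5: running sum 57 < 65
add 7: running sum 64 < 65
add 7: shortest ending here [12, 10, 1, 12, 11, 5, 7, 7] sum 65, len 8
add 4: shortest ending here [12, 10, 1, 12, 11, 5, 7, 7, 4] sum 69, len 9
add 6: shortest ending here [12, 10, 1, 12, 11, 5, 7, 7, 4, 6] sum 75, len 10
add 10: shortest ending here [10, 1, 12, 11, 5, 7, 7, 4, 6, 10] sum 73, len 10
add 6: shortest ending here [12, 11, 5, 7, 7, 4, 6, 10, 6] sum 68, len 9
add 6: shortest ending here [12, 11, 5, 7, 7, 4, 6, 10, 6, 6] sum 74, len 10
add 12: shortest ending here [11, 5, 7, 7, 4, 6, 10, 6, 6, 12] sum 74, len 10
add 4: shortest ending here [5, 7, 7, 4, 6, 10, 6, 6, 12, 4] sum 67, len 10
add 5: shortest ending here [7, 7, 4, 6, 10, 6, 6, 12, 4, 5] sum 67, len 10
add 5: shortest ending here [7, 4, 6, 10, 6, 6, 12, 4, 5, 5] sum 65, len 10
Shortest qualifying length: 8.

8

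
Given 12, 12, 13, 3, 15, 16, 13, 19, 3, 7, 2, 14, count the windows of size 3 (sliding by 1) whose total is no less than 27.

8

(12, 12, 13) → sum 37  ≥ 27 ✓
(12, 13, 3) → sum 28  ≥ 27 ✓
(13, 3, 15) → sum 31  ≥ 27 ✓
(3, 15, 16) → sum 34  ≥ 27 ✓
(15, 16, 13) → sum 44  ≥ 27 ✓
(16, 13, 19) → sum 48  ≥ 27 ✓
(13, 19, 3) → sum 35  ≥ 27 ✓
(19, 3, 7) → sum 29  ≥ 27 ✓
(3, 7, 2) → sum 12
(7, 2, 14) → sum 23
8 windows satisfy the condition.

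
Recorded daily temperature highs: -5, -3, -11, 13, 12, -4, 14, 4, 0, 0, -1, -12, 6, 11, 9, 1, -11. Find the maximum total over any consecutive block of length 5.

39

Each size-5 window and its sum:
[-5, -3, -11, 13, 12] → sum 6
[-3, -11, 13, 12, -4] → sum 7
[-11, 13, 12, -4, 14] → sum 24
[13, 12, -4, 14, 4] → sum 39
[12, -4, 14, 4, 0] → sum 26
[-4, 14, 4, 0, 0] → sum 14
[14, 4, 0, 0, -1] → sum 17
[4, 0, 0, -1, -12] → sum -9
[0, 0, -1, -12, 6] → sum -7
[0, -1, -12, 6, 11] → sum 4
[-1, -12, 6, 11, 9] → sum 13
[-12, 6, 11, 9, 1] → sum 15
[6, 11, 9, 1, -11] → sum 16
Maximum of these is 39.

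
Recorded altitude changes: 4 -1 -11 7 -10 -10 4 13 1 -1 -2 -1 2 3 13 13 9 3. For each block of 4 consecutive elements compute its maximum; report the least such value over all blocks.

1

[4, -1, -11, 7] → max 7
[-1, -11, 7, -10] → max 7
[-11, 7, -10, -10] → max 7
[7, -10, -10, 4] → max 7
[-10, -10, 4, 13] → max 13
[-10, 4, 13, 1] → max 13
[4, 13, 1, -1] → max 13
[13, 1, -1, -2] → max 13
[1, -1, -2, -1] → max 1
[-1, -2, -1, 2] → max 2
[-2, -1, 2, 3] → max 3
[-1, 2, 3, 13] → max 13
[2, 3, 13, 13] → max 13
[3, 13, 13, 9] → max 13
[13, 13, 9, 3] → max 13
Least of these is 1.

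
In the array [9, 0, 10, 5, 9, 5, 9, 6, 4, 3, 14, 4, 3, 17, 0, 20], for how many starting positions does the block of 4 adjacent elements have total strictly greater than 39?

1

(9, 0, 10, 5) → sum 24
(0, 10, 5, 9) → sum 24
(10, 5, 9, 5) → sum 29
(5, 9, 5, 9) → sum 28
(9, 5, 9, 6) → sum 29
(5, 9, 6, 4) → sum 24
(9, 6, 4, 3) → sum 22
(6, 4, 3, 14) → sum 27
(4, 3, 14, 4) → sum 25
(3, 14, 4, 3) → sum 24
(14, 4, 3, 17) → sum 38
(4, 3, 17, 0) → sum 24
(3, 17, 0, 20) → sum 40  > 39 ✓
1 window satisfy the condition.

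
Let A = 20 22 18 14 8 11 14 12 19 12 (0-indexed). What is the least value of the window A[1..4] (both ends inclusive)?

Elements at indices 1..4: 22, 18, 14, 8
min(22, 18, 14, 8) = 8

8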